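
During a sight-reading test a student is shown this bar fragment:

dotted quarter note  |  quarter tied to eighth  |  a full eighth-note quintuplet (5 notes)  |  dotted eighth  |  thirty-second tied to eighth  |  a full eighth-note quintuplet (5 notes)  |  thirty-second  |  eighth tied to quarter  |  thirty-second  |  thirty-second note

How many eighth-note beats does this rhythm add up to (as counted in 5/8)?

20.5

One eighth-note beat = 4 thirty-second notes.
Each duration in thirty-second notes: dotted quarter note = 12; quarter tied to eighth (quarter + eighth) = 12; a full eighth-note quintuplet (5 notes) (five quintuplet eighths span one half) = 16; dotted eighth = 6; thirty-second tied to eighth (thirty-second + eighth) = 5; a full eighth-note quintuplet (5 notes) (five quintuplet eighths span one half) = 16; thirty-second = 1; eighth tied to quarter (eighth + quarter) = 12; thirty-second = 1; thirty-second note = 1.
Total: 12 + 12 + 16 + 6 + 5 + 16 + 1 + 12 + 1 + 1 = 82.
82 ÷ 4 = 20.5 beats.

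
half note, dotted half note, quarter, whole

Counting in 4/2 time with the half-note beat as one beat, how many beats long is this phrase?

5

One half-note beat = 2 quarter notes.
Working in quarter notes: half note = 2; dotted half note = 3; quarter = 1; whole = 4.
Adding: 2 + 3 + 1 + 4 = 10.
10 ÷ 2 = 5 beats.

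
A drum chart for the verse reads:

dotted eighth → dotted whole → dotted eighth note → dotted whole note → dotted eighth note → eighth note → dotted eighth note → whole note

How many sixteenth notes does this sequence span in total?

78

In sixteenth notes: dotted eighth = 3; dotted whole = 24; dotted eighth note = 3; dotted whole note = 24; dotted eighth note = 3; eighth note = 2; dotted eighth note = 3; whole note = 16.
Total: 3 + 24 + 3 + 24 + 3 + 2 + 3 + 16 = 78 sixteenth notes.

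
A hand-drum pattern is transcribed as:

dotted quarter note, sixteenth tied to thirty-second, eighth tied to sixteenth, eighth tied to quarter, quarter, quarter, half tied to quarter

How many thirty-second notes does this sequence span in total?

Each duration in thirty-second notes: dotted quarter note = 12; sixteenth tied to thirty-second (sixteenth + thirty-second) = 3; eighth tied to sixteenth (eighth + sixteenth) = 6; eighth tied to quarter (eighth + quarter) = 12; quarter = 8; quarter = 8; half tied to quarter (half + quarter) = 24.
Adding: 12 + 3 + 6 + 12 + 8 + 8 + 24 = 73 thirty-second notes.

73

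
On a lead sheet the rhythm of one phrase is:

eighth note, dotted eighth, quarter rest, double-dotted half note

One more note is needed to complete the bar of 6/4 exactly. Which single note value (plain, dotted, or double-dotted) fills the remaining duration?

sixteenth note

The bar of 6/4 = 24 sixteenth notes.
Working in sixteenth notes: eighth note = 2; dotted eighth = 3; quarter rest = 4; double-dotted half note = 14.
Altogether 2 + 3 + 4 + 14 = 23.
Remaining: 24 − 23 = 1 sixteenth note, which is a sixteenth note.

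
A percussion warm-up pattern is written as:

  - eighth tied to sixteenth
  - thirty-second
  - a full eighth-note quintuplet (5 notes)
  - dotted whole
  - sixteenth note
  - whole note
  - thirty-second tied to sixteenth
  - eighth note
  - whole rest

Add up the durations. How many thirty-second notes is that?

Convert each value to thirty-second notes: eighth tied to sixteenth (eighth + sixteenth) = 6; thirty-second = 1; a full eighth-note quintuplet (5 notes) (five quintuplet eighths span one half) = 16; dotted whole = 48; sixteenth note = 2; whole note = 32; thirty-second tied to sixteenth (thirty-second + sixteenth) = 3; eighth note = 4; whole rest = 32.
Sum: 6 + 1 + 16 + 48 + 2 + 32 + 3 + 4 + 32 = 144 thirty-second notes.

144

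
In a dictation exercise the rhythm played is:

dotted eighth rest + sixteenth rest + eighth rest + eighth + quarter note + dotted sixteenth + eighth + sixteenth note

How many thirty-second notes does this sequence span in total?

Each duration in thirty-second notes: dotted eighth rest = 6; sixteenth rest = 2; eighth rest = 4; eighth = 4; quarter note = 8; dotted sixteenth = 3; eighth = 4; sixteenth note = 2.
Altogether 6 + 2 + 4 + 4 + 8 + 3 + 4 + 2 = 33 thirty-second notes.

33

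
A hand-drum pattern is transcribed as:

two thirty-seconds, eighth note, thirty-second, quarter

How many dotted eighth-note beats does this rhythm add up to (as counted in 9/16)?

One dotted eighth-note beat = 6 thirty-second notes.
Working in thirty-second notes: thirty-second = 1; thirty-second = 1; eighth note = 4; thirty-second = 1; quarter = 8.
Altogether 1 + 1 + 4 + 1 + 8 = 15.
15 ÷ 6 = 2.5 beats.

2.5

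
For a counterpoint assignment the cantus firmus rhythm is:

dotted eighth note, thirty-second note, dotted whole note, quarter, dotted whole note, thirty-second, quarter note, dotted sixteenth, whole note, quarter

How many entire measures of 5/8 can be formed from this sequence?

One bar of 5/8 = 20 thirty-second notes.
Express everything in thirty-second notes: dotted eighth note = 6; thirty-second note = 1; dotted whole note = 48; quarter = 8; dotted whole note = 48; thirty-second = 1; quarter note = 8; dotted sixteenth = 3; whole note = 32; quarter = 8.
Adding: 6 + 1 + 48 + 8 + 48 + 1 + 8 + 3 + 32 + 8 = 163.
163 ÷ 20 = 8 complete bars with 3 left over.

8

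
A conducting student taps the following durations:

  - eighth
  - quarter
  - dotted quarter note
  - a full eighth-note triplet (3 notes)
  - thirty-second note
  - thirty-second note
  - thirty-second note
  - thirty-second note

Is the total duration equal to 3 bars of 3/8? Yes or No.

One bar of 3/8 = 12 thirty-second notes, so 3 bars = 36.
Working in thirty-second notes: eighth = 4; quarter = 8; dotted quarter note = 12; a full eighth-note triplet (3 notes) (three triplet eighths span one quarter) = 8; thirty-second note = 1; thirty-second note = 1; thirty-second note = 1; thirty-second note = 1.
Adding: 4 + 8 + 12 + 8 + 1 + 1 + 1 + 1 = 36.
36 equals 36, so the answer is Yes.

Yes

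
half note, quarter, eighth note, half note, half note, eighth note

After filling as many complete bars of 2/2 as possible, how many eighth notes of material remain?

0

One bar of 2/2 = 8 eighth notes.
Express everything in eighth notes: half note = 4; quarter = 2; eighth note = 1; half note = 4; half note = 4; eighth note = 1.
Altogether 4 + 2 + 1 + 4 + 4 + 1 = 16.
16 ÷ 8 = 2 complete bars with 0 eighth notes remaining.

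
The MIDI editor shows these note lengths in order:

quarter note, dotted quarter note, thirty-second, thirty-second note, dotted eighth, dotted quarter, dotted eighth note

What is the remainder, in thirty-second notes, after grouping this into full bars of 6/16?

10

One bar of 6/16 = 12 thirty-second notes.
Express everything in thirty-second notes: quarter note = 8; dotted quarter note = 12; thirty-second = 1; thirty-second note = 1; dotted eighth = 6; dotted quarter = 12; dotted eighth note = 6.
Total: 8 + 12 + 1 + 1 + 6 + 12 + 6 = 46.
46 ÷ 12 = 3 complete bars with 10 thirty-second notes remaining.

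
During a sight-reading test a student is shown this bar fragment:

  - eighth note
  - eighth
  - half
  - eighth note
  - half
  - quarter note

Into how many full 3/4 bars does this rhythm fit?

2

One bar of 3/4 = 6 eighth notes.
Convert each value to eighth notes: eighth note = 1; eighth = 1; half = 4; eighth note = 1; half = 4; quarter note = 2.
Adding: 1 + 1 + 4 + 1 + 4 + 2 = 13.
13 ÷ 6 = 2 complete bars with 1 left over.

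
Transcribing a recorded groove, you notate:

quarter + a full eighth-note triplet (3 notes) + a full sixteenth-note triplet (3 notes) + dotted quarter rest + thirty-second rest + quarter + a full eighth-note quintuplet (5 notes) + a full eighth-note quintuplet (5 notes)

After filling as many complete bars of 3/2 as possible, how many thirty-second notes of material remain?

25

One bar of 3/2 = 48 thirty-second notes.
In thirty-second notes: quarter = 8; a full eighth-note triplet (3 notes) (three triplet eighths span one quarter) = 8; a full sixteenth-note triplet (3 notes) (three triplet sixteenths span one eighth) = 4; dotted quarter rest = 12; thirty-second rest = 1; quarter = 8; a full eighth-note quintuplet (5 notes) (five quintuplet eighths span one half) = 16; a full eighth-note quintuplet (5 notes) (five quintuplet eighths span one half) = 16.
Adding: 8 + 8 + 4 + 12 + 1 + 8 + 16 + 16 = 73.
73 ÷ 48 = 1 complete bar with 25 thirty-second notes remaining.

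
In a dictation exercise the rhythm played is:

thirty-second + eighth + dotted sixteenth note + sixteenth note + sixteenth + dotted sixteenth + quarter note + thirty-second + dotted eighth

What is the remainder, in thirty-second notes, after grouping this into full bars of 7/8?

One bar of 7/8 = 28 thirty-second notes.
Each duration in thirty-second notes: thirty-second = 1; eighth = 4; dotted sixteenth note = 3; sixteenth note = 2; sixteenth = 2; dotted sixteenth = 3; quarter note = 8; thirty-second = 1; dotted eighth = 6.
Total: 1 + 4 + 3 + 2 + 2 + 3 + 8 + 1 + 6 = 30.
30 ÷ 28 = 1 complete bar with 2 thirty-second notes remaining.

2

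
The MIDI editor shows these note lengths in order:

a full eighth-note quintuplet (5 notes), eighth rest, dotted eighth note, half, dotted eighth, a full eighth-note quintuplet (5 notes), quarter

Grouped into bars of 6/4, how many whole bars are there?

1

One bar of 6/4 = 24 sixteenth notes.
Convert each value to sixteenth notes: a full eighth-note quintuplet (5 notes) (five quintuplet eighths span one half) = 8; eighth rest = 2; dotted eighth note = 3; half = 8; dotted eighth = 3; a full eighth-note quintuplet (5 notes) (five quintuplet eighths span one half) = 8; quarter = 4.
Total: 8 + 2 + 3 + 8 + 3 + 8 + 4 = 36.
36 ÷ 24 = 1 complete bar with 12 left over.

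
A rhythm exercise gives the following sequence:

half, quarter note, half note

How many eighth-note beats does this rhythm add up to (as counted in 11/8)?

One eighth-note beat = 2 sixteenth notes.
Express everything in sixteenth notes: half = 8; quarter note = 4; half note = 8.
Total: 8 + 4 + 8 = 20.
20 ÷ 2 = 10 beats.

10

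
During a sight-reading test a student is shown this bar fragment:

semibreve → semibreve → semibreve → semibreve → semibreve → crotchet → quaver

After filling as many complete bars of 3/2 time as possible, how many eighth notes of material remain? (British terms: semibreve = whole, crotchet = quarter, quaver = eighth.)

One bar of 3/2 = 12 eighth notes.
Convert each value to eighth notes: semibreve = 8; semibreve = 8; semibreve = 8; semibreve = 8; semibreve = 8; crotchet = 2; quaver = 1.
Total: 8 + 8 + 8 + 8 + 8 + 2 + 1 = 43.
43 ÷ 12 = 3 complete bars with 7 eighth notes remaining.

7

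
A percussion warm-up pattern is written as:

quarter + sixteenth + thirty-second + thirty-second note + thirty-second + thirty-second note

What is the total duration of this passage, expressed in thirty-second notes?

Each duration in thirty-second notes: quarter = 8; sixteenth = 2; thirty-second = 1; thirty-second note = 1; thirty-second = 1; thirty-second note = 1.
Sum: 8 + 2 + 1 + 1 + 1 + 1 = 14 thirty-second notes.

14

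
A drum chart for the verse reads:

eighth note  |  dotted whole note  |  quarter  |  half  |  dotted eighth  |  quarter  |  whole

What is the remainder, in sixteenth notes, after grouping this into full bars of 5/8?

One bar of 5/8 = 10 sixteenth notes.
Convert each value to sixteenth notes: eighth note = 2; dotted whole note = 24; quarter = 4; half = 8; dotted eighth = 3; quarter = 4; whole = 16.
Adding: 2 + 24 + 4 + 8 + 3 + 4 + 16 = 61.
61 ÷ 10 = 6 complete bars with 1 sixteenth note remaining.

1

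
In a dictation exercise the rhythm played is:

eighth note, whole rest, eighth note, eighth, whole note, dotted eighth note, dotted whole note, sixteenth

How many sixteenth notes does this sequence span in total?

Express everything in sixteenth notes: eighth note = 2; whole rest = 16; eighth note = 2; eighth = 2; whole note = 16; dotted eighth note = 3; dotted whole note = 24; sixteenth = 1.
Adding: 2 + 16 + 2 + 2 + 16 + 3 + 24 + 1 = 66 sixteenth notes.

66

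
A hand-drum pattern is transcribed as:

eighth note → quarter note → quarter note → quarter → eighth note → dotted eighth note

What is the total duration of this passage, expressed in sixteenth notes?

Each duration in sixteenth notes: eighth note = 2; quarter note = 4; quarter note = 4; quarter = 4; eighth note = 2; dotted eighth note = 3.
Sum: 2 + 4 + 4 + 4 + 2 + 3 = 19 sixteenth notes.

19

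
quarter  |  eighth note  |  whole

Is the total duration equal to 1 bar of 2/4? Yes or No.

One bar of 2/4 = 4 eighth notes.
Each duration in eighth notes: quarter = 2; eighth note = 1; whole = 8.
Total: 2 + 1 + 8 = 11.
11 exceeds 4, so the answer is No.

No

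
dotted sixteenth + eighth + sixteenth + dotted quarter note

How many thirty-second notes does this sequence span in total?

21

In thirty-second notes: dotted sixteenth = 3; eighth = 4; sixteenth = 2; dotted quarter note = 12.
Sum: 3 + 4 + 2 + 12 = 21 thirty-second notes.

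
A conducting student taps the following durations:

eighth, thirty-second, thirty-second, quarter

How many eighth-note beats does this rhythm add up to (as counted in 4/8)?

3.5

One eighth-note beat = 4 thirty-second notes.
In thirty-second notes: eighth = 4; thirty-second = 1; thirty-second = 1; quarter = 8.
Adding: 4 + 1 + 1 + 8 = 14.
14 ÷ 4 = 3.5 beats.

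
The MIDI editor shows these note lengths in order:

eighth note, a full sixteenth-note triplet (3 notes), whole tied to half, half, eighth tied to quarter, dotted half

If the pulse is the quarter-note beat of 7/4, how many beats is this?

One quarter-note beat = 2 eighth notes.
Express everything in eighth notes: eighth note = 1; a full sixteenth-note triplet (3 notes) (three triplet sixteenths span one eighth) = 1; whole tied to half (whole + half) = 12; half = 4; eighth tied to quarter (eighth + quarter) = 3; dotted half = 6.
Sum: 1 + 1 + 12 + 4 + 3 + 6 = 27.
27 ÷ 2 = 13.5 beats.

13.5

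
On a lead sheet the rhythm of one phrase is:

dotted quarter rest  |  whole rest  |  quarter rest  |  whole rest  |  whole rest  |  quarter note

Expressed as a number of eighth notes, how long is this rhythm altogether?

Express everything in eighth notes: dotted quarter rest = 3; whole rest = 8; quarter rest = 2; whole rest = 8; whole rest = 8; quarter note = 2.
Sum: 3 + 8 + 2 + 8 + 8 + 2 = 31 eighth notes.

31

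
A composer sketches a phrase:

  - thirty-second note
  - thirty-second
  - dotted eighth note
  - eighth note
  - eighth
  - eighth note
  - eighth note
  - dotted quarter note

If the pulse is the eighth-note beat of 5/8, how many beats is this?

One eighth-note beat = 4 thirty-second notes.
Convert each value to thirty-second notes: thirty-second note = 1; thirty-second = 1; dotted eighth note = 6; eighth note = 4; eighth = 4; eighth note = 4; eighth note = 4; dotted quarter note = 12.
Altogether 1 + 1 + 6 + 4 + 4 + 4 + 4 + 12 = 36.
36 ÷ 4 = 9 beats.

9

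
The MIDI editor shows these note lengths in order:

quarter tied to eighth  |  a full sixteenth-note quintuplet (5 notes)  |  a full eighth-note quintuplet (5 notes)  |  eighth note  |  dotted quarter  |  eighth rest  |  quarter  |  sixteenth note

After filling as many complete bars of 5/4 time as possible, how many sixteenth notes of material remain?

13

One bar of 5/4 = 20 sixteenth notes.
Express everything in sixteenth notes: quarter tied to eighth (quarter + eighth) = 6; a full sixteenth-note quintuplet (5 notes) (five quintuplet sixteenths span one quarter) = 4; a full eighth-note quintuplet (5 notes) (five quintuplet eighths span one half) = 8; eighth note = 2; dotted quarter = 6; eighth rest = 2; quarter = 4; sixteenth note = 1.
Total: 6 + 4 + 8 + 2 + 6 + 2 + 4 + 1 = 33.
33 ÷ 20 = 1 complete bar with 13 sixteenth notes remaining.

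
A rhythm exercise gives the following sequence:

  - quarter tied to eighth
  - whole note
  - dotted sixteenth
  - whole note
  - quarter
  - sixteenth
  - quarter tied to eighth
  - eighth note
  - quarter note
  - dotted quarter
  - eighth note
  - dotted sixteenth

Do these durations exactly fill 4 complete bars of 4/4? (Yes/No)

One bar of 4/4 = 32 thirty-second notes, so 4 bars = 128.
Working in thirty-second notes: quarter tied to eighth (quarter + eighth) = 12; whole note = 32; dotted sixteenth = 3; whole note = 32; quarter = 8; sixteenth = 2; quarter tied to eighth (quarter + eighth) = 12; eighth note = 4; quarter note = 8; dotted quarter = 12; eighth note = 4; dotted sixteenth = 3.
Altogether 12 + 32 + 3 + 32 + 8 + 2 + 12 + 4 + 8 + 12 + 4 + 3 = 132.
132 exceeds 128, so the answer is No.

No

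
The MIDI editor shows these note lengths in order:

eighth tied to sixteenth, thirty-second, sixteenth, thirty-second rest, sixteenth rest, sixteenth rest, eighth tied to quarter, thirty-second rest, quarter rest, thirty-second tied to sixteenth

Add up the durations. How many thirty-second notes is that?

In thirty-second notes: eighth tied to sixteenth (eighth + sixteenth) = 6; thirty-second = 1; sixteenth = 2; thirty-second rest = 1; sixteenth rest = 2; sixteenth rest = 2; eighth tied to quarter (eighth + quarter) = 12; thirty-second rest = 1; quarter rest = 8; thirty-second tied to sixteenth (thirty-second + sixteenth) = 3.
Sum: 6 + 1 + 2 + 1 + 2 + 2 + 12 + 1 + 8 + 3 = 38 thirty-second notes.

38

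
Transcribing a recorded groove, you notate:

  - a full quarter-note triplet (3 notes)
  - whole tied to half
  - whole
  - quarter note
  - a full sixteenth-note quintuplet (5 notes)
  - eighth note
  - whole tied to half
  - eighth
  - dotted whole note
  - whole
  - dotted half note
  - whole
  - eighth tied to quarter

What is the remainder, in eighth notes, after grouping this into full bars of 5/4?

9

One bar of 5/4 = 10 eighth notes.
In eighth notes: a full quarter-note triplet (3 notes) (three triplet quarters span one half) = 4; whole tied to half (whole + half) = 12; whole = 8; quarter note = 2; a full sixteenth-note quintuplet (5 notes) (five quintuplet sixteenths span one quarter) = 2; eighth note = 1; whole tied to half (whole + half) = 12; eighth = 1; dotted whole note = 12; whole = 8; dotted half note = 6; whole = 8; eighth tied to quarter (eighth + quarter) = 3.
Sum: 4 + 12 + 8 + 2 + 2 + 1 + 12 + 1 + 12 + 8 + 6 + 8 + 3 = 79.
79 ÷ 10 = 7 complete bars with 9 eighth notes remaining.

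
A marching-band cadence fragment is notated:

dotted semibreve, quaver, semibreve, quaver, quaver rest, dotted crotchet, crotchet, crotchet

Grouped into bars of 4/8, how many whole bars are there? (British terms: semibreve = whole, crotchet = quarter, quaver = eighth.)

7

One bar of 4/8 = 4 eighth notes.
Each duration in eighth notes: dotted semibreve = 12; quaver = 1; semibreve = 8; quaver = 1; quaver rest = 1; dotted crotchet = 3; crotchet = 2; crotchet = 2.
Total: 12 + 1 + 8 + 1 + 1 + 3 + 2 + 2 = 30.
30 ÷ 4 = 7 complete bars with 2 left over.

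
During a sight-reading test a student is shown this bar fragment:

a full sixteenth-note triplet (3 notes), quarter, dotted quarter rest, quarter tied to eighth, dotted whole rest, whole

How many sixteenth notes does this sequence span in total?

58

Express everything in sixteenth notes: a full sixteenth-note triplet (3 notes) (three triplet sixteenths span one eighth) = 2; quarter = 4; dotted quarter rest = 6; quarter tied to eighth (quarter + eighth) = 6; dotted whole rest = 24; whole = 16.
Adding: 2 + 4 + 6 + 6 + 24 + 16 = 58 sixteenth notes.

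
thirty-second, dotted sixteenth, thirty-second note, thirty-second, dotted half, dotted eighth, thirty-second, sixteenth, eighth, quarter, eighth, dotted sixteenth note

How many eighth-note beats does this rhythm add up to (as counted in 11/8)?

14.5

One eighth-note beat = 4 thirty-second notes.
Convert each value to thirty-second notes: thirty-second = 1; dotted sixteenth = 3; thirty-second note = 1; thirty-second = 1; dotted half = 24; dotted eighth = 6; thirty-second = 1; sixteenth = 2; eighth = 4; quarter = 8; eighth = 4; dotted sixteenth note = 3.
Adding: 1 + 3 + 1 + 1 + 24 + 6 + 1 + 2 + 4 + 8 + 4 + 3 = 58.
58 ÷ 4 = 14.5 beats.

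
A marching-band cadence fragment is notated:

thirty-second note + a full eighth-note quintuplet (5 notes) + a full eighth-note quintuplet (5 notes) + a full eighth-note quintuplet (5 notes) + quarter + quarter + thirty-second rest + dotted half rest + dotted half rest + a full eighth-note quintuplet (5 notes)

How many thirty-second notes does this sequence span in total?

130

Express everything in thirty-second notes: thirty-second note = 1; a full eighth-note quintuplet (5 notes) (five quintuplet eighths span one half) = 16; a full eighth-note quintuplet (5 notes) (five quintuplet eighths span one half) = 16; a full eighth-note quintuplet (5 notes) (five quintuplet eighths span one half) = 16; quarter = 8; quarter = 8; thirty-second rest = 1; dotted half rest = 24; dotted half rest = 24; a full eighth-note quintuplet (5 notes) (five quintuplet eighths span one half) = 16.
Adding: 1 + 16 + 16 + 16 + 8 + 8 + 1 + 24 + 24 + 16 = 130 thirty-second notes.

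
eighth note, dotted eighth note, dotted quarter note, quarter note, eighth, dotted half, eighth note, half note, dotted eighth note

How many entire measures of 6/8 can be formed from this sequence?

One bar of 6/8 = 12 sixteenth notes.
In sixteenth notes: eighth note = 2; dotted eighth note = 3; dotted quarter note = 6; quarter note = 4; eighth = 2; dotted half = 12; eighth note = 2; half note = 8; dotted eighth note = 3.
Adding: 2 + 3 + 6 + 4 + 2 + 12 + 2 + 8 + 3 = 42.
42 ÷ 12 = 3 complete bars with 6 left over.

3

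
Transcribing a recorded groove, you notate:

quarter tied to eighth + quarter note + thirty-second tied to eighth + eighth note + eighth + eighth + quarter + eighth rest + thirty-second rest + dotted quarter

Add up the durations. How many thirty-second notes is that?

Express everything in thirty-second notes: quarter tied to eighth (quarter + eighth) = 12; quarter note = 8; thirty-second tied to eighth (thirty-second + eighth) = 5; eighth note = 4; eighth = 4; eighth = 4; quarter = 8; eighth rest = 4; thirty-second rest = 1; dotted quarter = 12.
Altogether 12 + 8 + 5 + 4 + 4 + 4 + 8 + 4 + 1 + 12 = 62 thirty-second notes.

62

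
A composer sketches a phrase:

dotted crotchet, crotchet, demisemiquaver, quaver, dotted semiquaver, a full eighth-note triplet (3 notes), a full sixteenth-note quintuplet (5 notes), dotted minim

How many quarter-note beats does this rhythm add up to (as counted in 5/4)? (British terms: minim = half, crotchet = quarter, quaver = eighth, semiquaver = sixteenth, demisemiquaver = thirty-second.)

8.5

One quarter-note beat = 8 thirty-second notes.
Express everything in thirty-second notes: dotted crotchet = 12; crotchet = 8; demisemiquaver = 1; quaver = 4; dotted semiquaver = 3; a full eighth-note triplet (3 notes) (three triplet eighths span one quarter) = 8; a full sixteenth-note quintuplet (5 notes) (five quintuplet sixteenths span one quarter) = 8; dotted minim = 24.
Adding: 12 + 8 + 1 + 4 + 3 + 8 + 8 + 24 = 68.
68 ÷ 8 = 8.5 beats.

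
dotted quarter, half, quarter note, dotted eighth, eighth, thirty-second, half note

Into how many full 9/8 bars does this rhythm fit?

1

One bar of 9/8 = 36 thirty-second notes.
Express everything in thirty-second notes: dotted quarter = 12; half = 16; quarter note = 8; dotted eighth = 6; eighth = 4; thirty-second = 1; half note = 16.
Total: 12 + 16 + 8 + 6 + 4 + 1 + 16 = 63.
63 ÷ 36 = 1 complete bar with 27 left over.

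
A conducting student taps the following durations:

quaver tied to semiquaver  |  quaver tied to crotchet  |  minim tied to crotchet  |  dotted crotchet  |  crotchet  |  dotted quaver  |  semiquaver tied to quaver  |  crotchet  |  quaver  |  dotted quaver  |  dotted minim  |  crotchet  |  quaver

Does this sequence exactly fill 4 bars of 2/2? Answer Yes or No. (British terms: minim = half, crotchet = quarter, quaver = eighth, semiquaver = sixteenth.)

One bar of 2/2 = 16 sixteenth notes, so 4 bars = 64.
In sixteenth notes: quaver tied to semiquaver (quaver + semiquaver) = 3; quaver tied to crotchet (quaver + crotchet) = 6; minim tied to crotchet (minim + crotchet) = 12; dotted crotchet = 6; crotchet = 4; dotted quaver = 3; semiquaver tied to quaver (semiquaver + quaver) = 3; crotchet = 4; quaver = 2; dotted quaver = 3; dotted minim = 12; crotchet = 4; quaver = 2.
Sum: 3 + 6 + 12 + 6 + 4 + 3 + 3 + 4 + 2 + 3 + 12 + 4 + 2 = 64.
64 equals 64, so the answer is Yes.

Yes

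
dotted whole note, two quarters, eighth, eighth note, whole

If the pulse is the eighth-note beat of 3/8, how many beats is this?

One eighth-note beat = 2 sixteenth notes.
Convert each value to sixteenth notes: dotted whole note = 24; quarter = 4; quarter = 4; eighth = 2; eighth note = 2; whole = 16.
Sum: 24 + 4 + 4 + 2 + 2 + 16 = 52.
52 ÷ 2 = 26 beats.

26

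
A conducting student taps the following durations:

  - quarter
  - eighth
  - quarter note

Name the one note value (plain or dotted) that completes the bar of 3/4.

eighth note

The bar of 3/4 = 6 eighth notes.
Convert each value to eighth notes: quarter = 2; eighth = 1; quarter note = 2.
Adding: 2 + 1 + 2 = 5.
Remaining: 6 − 5 = 1 eighth note, which is a eighth note.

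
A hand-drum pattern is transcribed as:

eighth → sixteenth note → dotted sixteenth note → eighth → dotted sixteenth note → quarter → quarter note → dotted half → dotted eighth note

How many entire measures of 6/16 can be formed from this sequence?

One bar of 6/16 = 12 thirty-second notes.
Express everything in thirty-second notes: eighth = 4; sixteenth note = 2; dotted sixteenth note = 3; eighth = 4; dotted sixteenth note = 3; quarter = 8; quarter note = 8; dotted half = 24; dotted eighth note = 6.
Altogether 4 + 2 + 3 + 4 + 3 + 8 + 8 + 24 + 6 = 62.
62 ÷ 12 = 5 complete bars with 2 left over.

5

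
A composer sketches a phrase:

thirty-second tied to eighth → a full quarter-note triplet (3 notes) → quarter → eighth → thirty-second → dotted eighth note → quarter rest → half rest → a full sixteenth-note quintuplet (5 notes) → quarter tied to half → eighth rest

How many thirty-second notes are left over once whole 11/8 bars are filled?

12

One bar of 11/8 = 44 thirty-second notes.
Convert each value to thirty-second notes: thirty-second tied to eighth (thirty-second + eighth) = 5; a full quarter-note triplet (3 notes) (three triplet quarters span one half) = 16; quarter = 8; eighth = 4; thirty-second = 1; dotted eighth note = 6; quarter rest = 8; half rest = 16; a full sixteenth-note quintuplet (5 notes) (five quintuplet sixteenths span one quarter) = 8; quarter tied to half (quarter + half) = 24; eighth rest = 4.
Adding: 5 + 16 + 8 + 4 + 1 + 6 + 8 + 16 + 8 + 24 + 4 = 100.
100 ÷ 44 = 2 complete bars with 12 thirty-second notes remaining.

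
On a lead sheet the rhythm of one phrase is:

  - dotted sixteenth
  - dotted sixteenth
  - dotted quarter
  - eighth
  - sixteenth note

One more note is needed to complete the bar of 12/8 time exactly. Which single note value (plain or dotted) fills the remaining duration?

dotted half note

The bar of 12/8 = 48 thirty-second notes.
In thirty-second notes: dotted sixteenth = 3; dotted sixteenth = 3; dotted quarter = 12; eighth = 4; sixteenth note = 2.
Total: 3 + 3 + 12 + 4 + 2 = 24.
Remaining: 48 − 24 = 24 thirty-second notes, which is a dotted half note.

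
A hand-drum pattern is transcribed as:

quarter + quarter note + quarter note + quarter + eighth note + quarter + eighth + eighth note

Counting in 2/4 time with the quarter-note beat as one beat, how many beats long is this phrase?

One quarter-note beat = 2 eighth notes.
Express everything in eighth notes: quarter = 2; quarter note = 2; quarter note = 2; quarter = 2; eighth note = 1; quarter = 2; eighth = 1; eighth note = 1.
Total: 2 + 2 + 2 + 2 + 1 + 2 + 1 + 1 = 13.
13 ÷ 2 = 6.5 beats.

6.5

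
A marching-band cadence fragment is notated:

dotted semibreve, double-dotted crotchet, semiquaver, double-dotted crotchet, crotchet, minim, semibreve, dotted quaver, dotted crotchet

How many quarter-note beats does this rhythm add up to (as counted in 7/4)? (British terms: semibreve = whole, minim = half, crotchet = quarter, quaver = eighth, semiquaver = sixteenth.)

19

One quarter-note beat = 4 sixteenth notes.
In sixteenth notes: dotted semibreve = 24; double-dotted crotchet = 7; semiquaver = 1; double-dotted crotchet = 7; crotchet = 4; minim = 8; semibreve = 16; dotted quaver = 3; dotted crotchet = 6.
Altogether 24 + 7 + 1 + 7 + 4 + 8 + 16 + 3 + 6 = 76.
76 ÷ 4 = 19 beats.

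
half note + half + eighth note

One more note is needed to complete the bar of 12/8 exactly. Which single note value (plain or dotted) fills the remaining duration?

The bar of 12/8 = 12 eighth notes.
Working in eighth notes: half note = 4; half = 4; eighth note = 1.
Adding: 4 + 4 + 1 = 9.
Remaining: 12 − 9 = 3 eighth notes, which is a dotted quarter note.

dotted quarter note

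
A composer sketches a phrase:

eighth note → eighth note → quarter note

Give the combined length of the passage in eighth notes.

4

In eighth notes: eighth note = 1; eighth note = 1; quarter note = 2.
Altogether 1 + 1 + 2 = 4 eighth notes.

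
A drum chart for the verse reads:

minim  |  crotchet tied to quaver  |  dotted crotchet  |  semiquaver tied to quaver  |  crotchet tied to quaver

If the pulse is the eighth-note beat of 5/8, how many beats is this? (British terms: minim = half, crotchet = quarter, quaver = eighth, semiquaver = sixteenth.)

One eighth-note beat = 2 sixteenth notes.
Express everything in sixteenth notes: minim = 8; crotchet tied to quaver (crotchet + quaver) = 6; dotted crotchet = 6; semiquaver tied to quaver (semiquaver + quaver) = 3; crotchet tied to quaver (crotchet + quaver) = 6.
Sum: 8 + 6 + 6 + 3 + 6 = 29.
29 ÷ 2 = 14.5 beats.

14.5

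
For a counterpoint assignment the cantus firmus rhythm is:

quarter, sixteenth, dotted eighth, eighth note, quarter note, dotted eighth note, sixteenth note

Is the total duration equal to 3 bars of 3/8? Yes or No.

Yes

One bar of 3/8 = 6 sixteenth notes, so 3 bars = 18.
Express everything in sixteenth notes: quarter = 4; sixteenth = 1; dotted eighth = 3; eighth note = 2; quarter note = 4; dotted eighth note = 3; sixteenth note = 1.
Adding: 4 + 1 + 3 + 2 + 4 + 3 + 1 = 18.
18 equals 18, so the answer is Yes.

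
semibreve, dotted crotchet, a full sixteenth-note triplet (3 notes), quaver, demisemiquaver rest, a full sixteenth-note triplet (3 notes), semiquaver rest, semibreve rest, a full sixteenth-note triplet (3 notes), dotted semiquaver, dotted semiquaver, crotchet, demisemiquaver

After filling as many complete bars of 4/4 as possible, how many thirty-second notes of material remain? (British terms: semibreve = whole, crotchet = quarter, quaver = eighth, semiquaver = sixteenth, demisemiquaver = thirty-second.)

14

One bar of 4/4 = 32 thirty-second notes.
Convert each value to thirty-second notes: semibreve = 32; dotted crotchet = 12; a full sixteenth-note triplet (3 notes) (three triplet sixteenths span one eighth) = 4; quaver = 4; demisemiquaver rest = 1; a full sixteenth-note triplet (3 notes) (three triplet sixteenths span one eighth) = 4; semiquaver rest = 2; semibreve rest = 32; a full sixteenth-note triplet (3 notes) (three triplet sixteenths span one eighth) = 4; dotted semiquaver = 3; dotted semiquaver = 3; crotchet = 8; demisemiquaver = 1.
Sum: 32 + 12 + 4 + 4 + 1 + 4 + 2 + 32 + 4 + 3 + 3 + 8 + 1 = 110.
110 ÷ 32 = 3 complete bars with 14 thirty-second notes remaining.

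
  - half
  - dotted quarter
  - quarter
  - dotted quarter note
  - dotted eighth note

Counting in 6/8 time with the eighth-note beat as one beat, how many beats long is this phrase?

13.5

One eighth-note beat = 2 sixteenth notes.
Working in sixteenth notes: half = 8; dotted quarter = 6; quarter = 4; dotted quarter note = 6; dotted eighth note = 3.
Adding: 8 + 6 + 4 + 6 + 3 = 27.
27 ÷ 2 = 13.5 beats.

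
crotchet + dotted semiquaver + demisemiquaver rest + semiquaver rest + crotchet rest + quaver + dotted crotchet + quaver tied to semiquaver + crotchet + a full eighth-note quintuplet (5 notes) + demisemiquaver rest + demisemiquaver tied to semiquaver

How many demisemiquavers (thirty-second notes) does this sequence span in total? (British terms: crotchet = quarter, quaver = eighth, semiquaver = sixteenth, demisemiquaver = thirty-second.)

Convert each value to thirty-second notes: crotchet = 8; dotted semiquaver = 3; demisemiquaver rest = 1; semiquaver rest = 2; crotchet rest = 8; quaver = 4; dotted crotchet = 12; quaver tied to semiquaver (quaver + semiquaver) = 6; crotchet = 8; a full eighth-note quintuplet (5 notes) (five quintuplet eighths span one half) = 16; demisemiquaver rest = 1; demisemiquaver tied to semiquaver (demisemiquaver + semiquaver) = 3.
Total: 8 + 3 + 1 + 2 + 8 + 4 + 12 + 6 + 8 + 16 + 1 + 3 = 72 thirty-second notes.

72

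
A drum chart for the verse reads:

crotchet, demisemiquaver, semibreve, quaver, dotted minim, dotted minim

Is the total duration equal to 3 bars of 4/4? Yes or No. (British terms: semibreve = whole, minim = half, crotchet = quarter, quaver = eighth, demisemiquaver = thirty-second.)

No

One bar of 4/4 = 32 thirty-second notes, so 3 bars = 96.
Each duration in thirty-second notes: crotchet = 8; demisemiquaver = 1; semibreve = 32; quaver = 4; dotted minim = 24; dotted minim = 24.
Adding: 8 + 1 + 32 + 4 + 24 + 24 = 93.
93 falls short of 96, so the answer is No.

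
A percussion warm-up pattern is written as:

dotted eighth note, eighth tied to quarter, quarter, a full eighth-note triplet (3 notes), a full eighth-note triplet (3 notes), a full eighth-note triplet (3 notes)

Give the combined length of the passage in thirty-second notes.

Working in thirty-second notes: dotted eighth note = 6; eighth tied to quarter (eighth + quarter) = 12; quarter = 8; a full eighth-note triplet (3 notes) (three triplet eighths span one quarter) = 8; a full eighth-note triplet (3 notes) (three triplet eighths span one quarter) = 8; a full eighth-note triplet (3 notes) (three triplet eighths span one quarter) = 8.
Sum: 6 + 12 + 8 + 8 + 8 + 8 = 50 thirty-second notes.

50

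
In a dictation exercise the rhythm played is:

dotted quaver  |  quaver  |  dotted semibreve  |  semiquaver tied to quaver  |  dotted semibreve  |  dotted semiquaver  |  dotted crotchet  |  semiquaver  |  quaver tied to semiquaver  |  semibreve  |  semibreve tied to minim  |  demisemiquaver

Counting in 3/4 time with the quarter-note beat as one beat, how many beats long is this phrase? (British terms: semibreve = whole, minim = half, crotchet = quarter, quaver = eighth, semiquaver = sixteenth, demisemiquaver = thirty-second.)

One quarter-note beat = 8 thirty-second notes.
Each duration in thirty-second notes: dotted quaver = 6; quaver = 4; dotted semibreve = 48; semiquaver tied to quaver (semiquaver + quaver) = 6; dotted semibreve = 48; dotted semiquaver = 3; dotted crotchet = 12; semiquaver = 2; quaver tied to semiquaver (quaver + semiquaver) = 6; semibreve = 32; semibreve tied to minim (semibreve + minim) = 48; demisemiquaver = 1.
Altogether 6 + 4 + 48 + 6 + 48 + 3 + 12 + 2 + 6 + 32 + 48 + 1 = 216.
216 ÷ 8 = 27 beats.

27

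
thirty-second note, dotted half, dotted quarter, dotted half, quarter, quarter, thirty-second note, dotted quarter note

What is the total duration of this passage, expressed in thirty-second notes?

Convert each value to thirty-second notes: thirty-second note = 1; dotted half = 24; dotted quarter = 12; dotted half = 24; quarter = 8; quarter = 8; thirty-second note = 1; dotted quarter note = 12.
Altogether 1 + 24 + 12 + 24 + 8 + 8 + 1 + 12 = 90 thirty-second notes.

90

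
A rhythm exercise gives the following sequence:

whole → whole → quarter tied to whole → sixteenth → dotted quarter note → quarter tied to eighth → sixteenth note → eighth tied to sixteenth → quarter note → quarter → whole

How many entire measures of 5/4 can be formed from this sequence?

4

One bar of 5/4 = 20 sixteenth notes.
Working in sixteenth notes: whole = 16; whole = 16; quarter tied to whole (quarter + whole) = 20; sixteenth = 1; dotted quarter note = 6; quarter tied to eighth (quarter + eighth) = 6; sixteenth note = 1; eighth tied to sixteenth (eighth + sixteenth) = 3; quarter note = 4; quarter = 4; whole = 16.
Total: 16 + 16 + 20 + 1 + 6 + 6 + 1 + 3 + 4 + 4 + 16 = 93.
93 ÷ 20 = 4 complete bars with 13 left over.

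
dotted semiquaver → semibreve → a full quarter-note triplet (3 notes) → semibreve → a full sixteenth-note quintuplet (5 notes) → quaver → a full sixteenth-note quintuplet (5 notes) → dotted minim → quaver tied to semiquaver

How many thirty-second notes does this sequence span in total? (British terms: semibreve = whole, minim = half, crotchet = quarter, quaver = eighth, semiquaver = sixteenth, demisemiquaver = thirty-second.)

133

Working in thirty-second notes: dotted semiquaver = 3; semibreve = 32; a full quarter-note triplet (3 notes) (three triplet quarters span one half) = 16; semibreve = 32; a full sixteenth-note quintuplet (5 notes) (five quintuplet sixteenths span one quarter) = 8; quaver = 4; a full sixteenth-note quintuplet (5 notes) (five quintuplet sixteenths span one quarter) = 8; dotted minim = 24; quaver tied to semiquaver (quaver + semiquaver) = 6.
Sum: 3 + 32 + 16 + 32 + 8 + 4 + 8 + 24 + 6 = 133 thirty-second notes.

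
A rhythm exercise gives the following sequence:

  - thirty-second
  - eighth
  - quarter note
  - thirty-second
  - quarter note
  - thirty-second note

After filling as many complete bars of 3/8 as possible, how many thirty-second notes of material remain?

11

One bar of 3/8 = 12 thirty-second notes.
Working in thirty-second notes: thirty-second = 1; eighth = 4; quarter note = 8; thirty-second = 1; quarter note = 8; thirty-second note = 1.
Adding: 1 + 4 + 8 + 1 + 8 + 1 = 23.
23 ÷ 12 = 1 complete bar with 11 thirty-second notes remaining.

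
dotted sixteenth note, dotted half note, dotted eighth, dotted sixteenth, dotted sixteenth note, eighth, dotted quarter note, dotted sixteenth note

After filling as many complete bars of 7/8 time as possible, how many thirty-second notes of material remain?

One bar of 7/8 = 28 thirty-second notes.
Convert each value to thirty-second notes: dotted sixteenth note = 3; dotted half note = 24; dotted eighth = 6; dotted sixteenth = 3; dotted sixteenth note = 3; eighth = 4; dotted quarter note = 12; dotted sixteenth note = 3.
Altogether 3 + 24 + 6 + 3 + 3 + 4 + 12 + 3 = 58.
58 ÷ 28 = 2 complete bars with 2 thirty-second notes remaining.

2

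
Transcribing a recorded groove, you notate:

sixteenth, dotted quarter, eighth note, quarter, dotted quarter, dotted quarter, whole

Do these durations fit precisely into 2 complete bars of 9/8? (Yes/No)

One bar of 9/8 = 18 sixteenth notes, so 2 bars = 36.
Convert each value to sixteenth notes: sixteenth = 1; dotted quarter = 6; eighth note = 2; quarter = 4; dotted quarter = 6; dotted quarter = 6; whole = 16.
Sum: 1 + 6 + 2 + 4 + 6 + 6 + 16 = 41.
41 exceeds 36, so the answer is No.

No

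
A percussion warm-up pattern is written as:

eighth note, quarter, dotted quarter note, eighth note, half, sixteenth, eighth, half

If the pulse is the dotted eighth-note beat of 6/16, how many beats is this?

11

One dotted eighth-note beat = 3 sixteenth notes.
Each duration in sixteenth notes: eighth note = 2; quarter = 4; dotted quarter note = 6; eighth note = 2; half = 8; sixteenth = 1; eighth = 2; half = 8.
Sum: 2 + 4 + 6 + 2 + 8 + 1 + 2 + 8 = 33.
33 ÷ 3 = 11 beats.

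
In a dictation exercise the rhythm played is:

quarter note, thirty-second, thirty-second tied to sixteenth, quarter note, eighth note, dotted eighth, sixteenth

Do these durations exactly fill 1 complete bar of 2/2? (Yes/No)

One bar of 2/2 = 32 thirty-second notes.
Working in thirty-second notes: quarter note = 8; thirty-second = 1; thirty-second tied to sixteenth (thirty-second + sixteenth) = 3; quarter note = 8; eighth note = 4; dotted eighth = 6; sixteenth = 2.
Total: 8 + 1 + 3 + 8 + 4 + 6 + 2 = 32.
32 equals 32, so the answer is Yes.

Yes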